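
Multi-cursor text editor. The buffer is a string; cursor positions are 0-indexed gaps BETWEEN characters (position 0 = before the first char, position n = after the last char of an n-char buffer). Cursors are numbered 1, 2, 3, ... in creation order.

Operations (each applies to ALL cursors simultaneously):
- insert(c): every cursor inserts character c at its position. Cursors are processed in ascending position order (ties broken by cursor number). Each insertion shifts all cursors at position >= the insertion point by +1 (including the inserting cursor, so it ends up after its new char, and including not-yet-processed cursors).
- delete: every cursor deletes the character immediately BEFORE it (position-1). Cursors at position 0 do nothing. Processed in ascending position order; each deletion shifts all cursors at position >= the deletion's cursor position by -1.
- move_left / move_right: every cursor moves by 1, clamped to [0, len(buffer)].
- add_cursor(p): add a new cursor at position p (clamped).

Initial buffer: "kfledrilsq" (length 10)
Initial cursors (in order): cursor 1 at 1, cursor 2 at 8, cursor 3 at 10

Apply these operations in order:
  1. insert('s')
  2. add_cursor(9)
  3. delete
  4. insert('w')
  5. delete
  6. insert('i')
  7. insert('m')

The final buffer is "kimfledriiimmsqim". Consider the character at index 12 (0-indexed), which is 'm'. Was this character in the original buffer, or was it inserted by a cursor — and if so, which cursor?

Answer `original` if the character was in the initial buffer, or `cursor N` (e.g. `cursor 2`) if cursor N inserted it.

Answer: cursor 4

Derivation:
After op 1 (insert('s')): buffer="ksfledrilssqs" (len 13), cursors c1@2 c2@10 c3@13, authorship .1.......2..3
After op 2 (add_cursor(9)): buffer="ksfledrilssqs" (len 13), cursors c1@2 c4@9 c2@10 c3@13, authorship .1.......2..3
After op 3 (delete): buffer="kfledrisq" (len 9), cursors c1@1 c2@7 c4@7 c3@9, authorship .........
After op 4 (insert('w')): buffer="kwfledriwwsqw" (len 13), cursors c1@2 c2@10 c4@10 c3@13, authorship .1......24..3
After op 5 (delete): buffer="kfledrisq" (len 9), cursors c1@1 c2@7 c4@7 c3@9, authorship .........
After op 6 (insert('i')): buffer="kifledriiisqi" (len 13), cursors c1@2 c2@10 c4@10 c3@13, authorship .1......24..3
After op 7 (insert('m')): buffer="kimfledriiimmsqim" (len 17), cursors c1@3 c2@13 c4@13 c3@17, authorship .11......2424..33
Authorship (.=original, N=cursor N): . 1 1 . . . . . . 2 4 2 4 . . 3 3
Index 12: author = 4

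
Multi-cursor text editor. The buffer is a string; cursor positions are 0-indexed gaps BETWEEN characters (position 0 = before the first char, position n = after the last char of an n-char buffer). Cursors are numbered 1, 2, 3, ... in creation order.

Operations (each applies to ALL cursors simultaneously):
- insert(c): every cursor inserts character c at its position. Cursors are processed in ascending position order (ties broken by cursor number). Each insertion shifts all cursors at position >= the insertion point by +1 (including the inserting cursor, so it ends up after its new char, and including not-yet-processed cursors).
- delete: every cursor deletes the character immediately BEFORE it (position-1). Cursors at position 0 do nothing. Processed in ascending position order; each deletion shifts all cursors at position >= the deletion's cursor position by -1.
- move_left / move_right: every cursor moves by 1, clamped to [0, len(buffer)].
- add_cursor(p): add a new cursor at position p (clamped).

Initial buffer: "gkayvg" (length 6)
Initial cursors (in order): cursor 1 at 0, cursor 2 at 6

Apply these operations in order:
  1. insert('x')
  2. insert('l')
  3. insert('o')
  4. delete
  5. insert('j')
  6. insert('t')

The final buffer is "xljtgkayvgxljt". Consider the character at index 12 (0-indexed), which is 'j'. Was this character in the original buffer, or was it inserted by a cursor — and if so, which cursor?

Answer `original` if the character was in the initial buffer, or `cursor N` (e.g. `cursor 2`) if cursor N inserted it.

After op 1 (insert('x')): buffer="xgkayvgx" (len 8), cursors c1@1 c2@8, authorship 1......2
After op 2 (insert('l')): buffer="xlgkayvgxl" (len 10), cursors c1@2 c2@10, authorship 11......22
After op 3 (insert('o')): buffer="xlogkayvgxlo" (len 12), cursors c1@3 c2@12, authorship 111......222
After op 4 (delete): buffer="xlgkayvgxl" (len 10), cursors c1@2 c2@10, authorship 11......22
After op 5 (insert('j')): buffer="xljgkayvgxlj" (len 12), cursors c1@3 c2@12, authorship 111......222
After op 6 (insert('t')): buffer="xljtgkayvgxljt" (len 14), cursors c1@4 c2@14, authorship 1111......2222
Authorship (.=original, N=cursor N): 1 1 1 1 . . . . . . 2 2 2 2
Index 12: author = 2

Answer: cursor 2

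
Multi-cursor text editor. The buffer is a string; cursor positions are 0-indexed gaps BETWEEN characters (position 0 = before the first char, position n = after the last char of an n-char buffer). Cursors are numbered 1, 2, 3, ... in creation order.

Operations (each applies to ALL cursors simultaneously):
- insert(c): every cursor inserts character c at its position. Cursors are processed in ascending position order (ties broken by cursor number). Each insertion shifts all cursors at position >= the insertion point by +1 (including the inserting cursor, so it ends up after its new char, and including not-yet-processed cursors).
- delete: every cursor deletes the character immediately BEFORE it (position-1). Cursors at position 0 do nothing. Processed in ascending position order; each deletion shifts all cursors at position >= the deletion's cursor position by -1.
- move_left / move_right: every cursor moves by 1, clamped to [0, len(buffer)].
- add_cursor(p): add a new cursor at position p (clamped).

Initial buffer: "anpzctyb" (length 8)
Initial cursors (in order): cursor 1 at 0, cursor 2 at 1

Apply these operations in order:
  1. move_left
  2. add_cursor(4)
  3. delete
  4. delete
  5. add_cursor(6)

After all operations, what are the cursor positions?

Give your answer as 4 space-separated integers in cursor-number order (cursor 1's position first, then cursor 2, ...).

After op 1 (move_left): buffer="anpzctyb" (len 8), cursors c1@0 c2@0, authorship ........
After op 2 (add_cursor(4)): buffer="anpzctyb" (len 8), cursors c1@0 c2@0 c3@4, authorship ........
After op 3 (delete): buffer="anpctyb" (len 7), cursors c1@0 c2@0 c3@3, authorship .......
After op 4 (delete): buffer="anctyb" (len 6), cursors c1@0 c2@0 c3@2, authorship ......
After op 5 (add_cursor(6)): buffer="anctyb" (len 6), cursors c1@0 c2@0 c3@2 c4@6, authorship ......

Answer: 0 0 2 6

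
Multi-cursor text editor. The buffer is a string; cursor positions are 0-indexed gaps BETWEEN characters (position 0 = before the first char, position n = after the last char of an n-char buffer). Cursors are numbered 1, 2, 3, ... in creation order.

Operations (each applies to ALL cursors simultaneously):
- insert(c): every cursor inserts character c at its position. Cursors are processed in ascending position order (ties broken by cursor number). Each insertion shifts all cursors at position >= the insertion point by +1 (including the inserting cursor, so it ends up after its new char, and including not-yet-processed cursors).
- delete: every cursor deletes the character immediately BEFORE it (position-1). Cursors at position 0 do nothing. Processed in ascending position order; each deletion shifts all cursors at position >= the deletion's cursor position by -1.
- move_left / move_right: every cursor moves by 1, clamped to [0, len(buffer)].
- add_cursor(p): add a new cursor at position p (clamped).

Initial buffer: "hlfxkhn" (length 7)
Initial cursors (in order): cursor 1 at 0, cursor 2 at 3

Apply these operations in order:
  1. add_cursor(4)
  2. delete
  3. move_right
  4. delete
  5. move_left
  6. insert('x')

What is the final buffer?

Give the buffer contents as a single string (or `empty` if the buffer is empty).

After op 1 (add_cursor(4)): buffer="hlfxkhn" (len 7), cursors c1@0 c2@3 c3@4, authorship .......
After op 2 (delete): buffer="hlkhn" (len 5), cursors c1@0 c2@2 c3@2, authorship .....
After op 3 (move_right): buffer="hlkhn" (len 5), cursors c1@1 c2@3 c3@3, authorship .....
After op 4 (delete): buffer="hn" (len 2), cursors c1@0 c2@0 c3@0, authorship ..
After op 5 (move_left): buffer="hn" (len 2), cursors c1@0 c2@0 c3@0, authorship ..
After op 6 (insert('x')): buffer="xxxhn" (len 5), cursors c1@3 c2@3 c3@3, authorship 123..

Answer: xxxhn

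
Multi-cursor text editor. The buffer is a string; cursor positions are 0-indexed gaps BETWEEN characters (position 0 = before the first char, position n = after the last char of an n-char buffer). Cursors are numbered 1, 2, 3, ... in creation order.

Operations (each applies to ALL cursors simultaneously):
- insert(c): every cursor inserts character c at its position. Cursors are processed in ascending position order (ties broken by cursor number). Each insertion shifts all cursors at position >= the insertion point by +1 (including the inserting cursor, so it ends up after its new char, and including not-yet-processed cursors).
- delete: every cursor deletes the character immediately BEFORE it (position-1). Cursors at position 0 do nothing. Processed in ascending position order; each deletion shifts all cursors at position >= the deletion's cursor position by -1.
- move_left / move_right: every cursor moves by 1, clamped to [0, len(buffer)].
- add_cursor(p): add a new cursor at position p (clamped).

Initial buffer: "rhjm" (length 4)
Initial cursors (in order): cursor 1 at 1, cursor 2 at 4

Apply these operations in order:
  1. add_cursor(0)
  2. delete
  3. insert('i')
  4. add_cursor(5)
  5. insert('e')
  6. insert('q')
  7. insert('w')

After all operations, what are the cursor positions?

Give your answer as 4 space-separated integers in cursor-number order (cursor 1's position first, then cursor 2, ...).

After op 1 (add_cursor(0)): buffer="rhjm" (len 4), cursors c3@0 c1@1 c2@4, authorship ....
After op 2 (delete): buffer="hj" (len 2), cursors c1@0 c3@0 c2@2, authorship ..
After op 3 (insert('i')): buffer="iihji" (len 5), cursors c1@2 c3@2 c2@5, authorship 13..2
After op 4 (add_cursor(5)): buffer="iihji" (len 5), cursors c1@2 c3@2 c2@5 c4@5, authorship 13..2
After op 5 (insert('e')): buffer="iieehjiee" (len 9), cursors c1@4 c3@4 c2@9 c4@9, authorship 1313..224
After op 6 (insert('q')): buffer="iieeqqhjieeqq" (len 13), cursors c1@6 c3@6 c2@13 c4@13, authorship 131313..22424
After op 7 (insert('w')): buffer="iieeqqwwhjieeqqww" (len 17), cursors c1@8 c3@8 c2@17 c4@17, authorship 13131313..2242424

Answer: 8 17 8 17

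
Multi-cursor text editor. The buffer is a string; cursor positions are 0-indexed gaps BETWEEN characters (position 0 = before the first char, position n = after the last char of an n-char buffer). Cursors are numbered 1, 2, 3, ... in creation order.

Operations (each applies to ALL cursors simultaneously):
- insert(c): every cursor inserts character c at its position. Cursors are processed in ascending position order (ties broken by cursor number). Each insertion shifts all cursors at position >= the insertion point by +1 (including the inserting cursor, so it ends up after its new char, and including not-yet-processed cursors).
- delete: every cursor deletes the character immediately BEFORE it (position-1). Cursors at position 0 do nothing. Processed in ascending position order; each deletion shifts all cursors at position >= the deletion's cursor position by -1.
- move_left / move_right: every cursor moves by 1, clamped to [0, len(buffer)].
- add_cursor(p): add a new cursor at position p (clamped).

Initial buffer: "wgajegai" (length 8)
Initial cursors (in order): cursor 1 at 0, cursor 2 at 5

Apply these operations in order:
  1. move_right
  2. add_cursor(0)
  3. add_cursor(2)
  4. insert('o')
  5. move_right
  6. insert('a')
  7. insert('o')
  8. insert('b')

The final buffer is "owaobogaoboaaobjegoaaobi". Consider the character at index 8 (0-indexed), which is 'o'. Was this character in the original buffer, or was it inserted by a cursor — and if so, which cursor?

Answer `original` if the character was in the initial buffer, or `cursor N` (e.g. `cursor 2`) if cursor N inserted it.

Answer: cursor 1

Derivation:
After op 1 (move_right): buffer="wgajegai" (len 8), cursors c1@1 c2@6, authorship ........
After op 2 (add_cursor(0)): buffer="wgajegai" (len 8), cursors c3@0 c1@1 c2@6, authorship ........
After op 3 (add_cursor(2)): buffer="wgajegai" (len 8), cursors c3@0 c1@1 c4@2 c2@6, authorship ........
After op 4 (insert('o')): buffer="owogoajegoai" (len 12), cursors c3@1 c1@3 c4@5 c2@10, authorship 3.1.4....2..
After op 5 (move_right): buffer="owogoajegoai" (len 12), cursors c3@2 c1@4 c4@6 c2@11, authorship 3.1.4....2..
After op 6 (insert('a')): buffer="owaogaoaajegoaai" (len 16), cursors c3@3 c1@6 c4@9 c2@15, authorship 3.31.14.4...2.2.
After op 7 (insert('o')): buffer="owaoogaooaaojegoaaoi" (len 20), cursors c3@4 c1@8 c4@12 c2@19, authorship 3.331.114.44...2.22.
After op 8 (insert('b')): buffer="owaobogaoboaaobjegoaaobi" (len 24), cursors c3@5 c1@10 c4@15 c2@23, authorship 3.3331.1114.444...2.222.
Authorship (.=original, N=cursor N): 3 . 3 3 3 1 . 1 1 1 4 . 4 4 4 . . . 2 . 2 2 2 .
Index 8: author = 1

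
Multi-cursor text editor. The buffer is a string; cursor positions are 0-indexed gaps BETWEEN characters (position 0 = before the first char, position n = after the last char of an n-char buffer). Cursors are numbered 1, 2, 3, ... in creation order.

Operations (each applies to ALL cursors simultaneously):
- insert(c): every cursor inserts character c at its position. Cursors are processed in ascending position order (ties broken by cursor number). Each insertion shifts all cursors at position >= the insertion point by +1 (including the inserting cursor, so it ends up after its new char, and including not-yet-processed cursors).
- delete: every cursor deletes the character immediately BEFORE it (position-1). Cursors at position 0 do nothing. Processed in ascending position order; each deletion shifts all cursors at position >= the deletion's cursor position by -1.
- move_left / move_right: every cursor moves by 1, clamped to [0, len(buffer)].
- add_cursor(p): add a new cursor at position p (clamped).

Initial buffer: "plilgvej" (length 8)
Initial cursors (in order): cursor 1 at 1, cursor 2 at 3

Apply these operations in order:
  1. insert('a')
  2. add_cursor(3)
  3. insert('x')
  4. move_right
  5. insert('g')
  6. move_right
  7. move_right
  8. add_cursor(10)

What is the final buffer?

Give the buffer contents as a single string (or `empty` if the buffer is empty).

Answer: paxlgxigaxlggvej

Derivation:
After op 1 (insert('a')): buffer="palialgvej" (len 10), cursors c1@2 c2@5, authorship .1..2.....
After op 2 (add_cursor(3)): buffer="palialgvej" (len 10), cursors c1@2 c3@3 c2@5, authorship .1..2.....
After op 3 (insert('x')): buffer="paxlxiaxlgvej" (len 13), cursors c1@3 c3@5 c2@8, authorship .11.3.22.....
After op 4 (move_right): buffer="paxlxiaxlgvej" (len 13), cursors c1@4 c3@6 c2@9, authorship .11.3.22.....
After op 5 (insert('g')): buffer="paxlgxigaxlggvej" (len 16), cursors c1@5 c3@8 c2@12, authorship .11.13.322.2....
After op 6 (move_right): buffer="paxlgxigaxlggvej" (len 16), cursors c1@6 c3@9 c2@13, authorship .11.13.322.2....
After op 7 (move_right): buffer="paxlgxigaxlggvej" (len 16), cursors c1@7 c3@10 c2@14, authorship .11.13.322.2....
After op 8 (add_cursor(10)): buffer="paxlgxigaxlggvej" (len 16), cursors c1@7 c3@10 c4@10 c2@14, authorship .11.13.322.2....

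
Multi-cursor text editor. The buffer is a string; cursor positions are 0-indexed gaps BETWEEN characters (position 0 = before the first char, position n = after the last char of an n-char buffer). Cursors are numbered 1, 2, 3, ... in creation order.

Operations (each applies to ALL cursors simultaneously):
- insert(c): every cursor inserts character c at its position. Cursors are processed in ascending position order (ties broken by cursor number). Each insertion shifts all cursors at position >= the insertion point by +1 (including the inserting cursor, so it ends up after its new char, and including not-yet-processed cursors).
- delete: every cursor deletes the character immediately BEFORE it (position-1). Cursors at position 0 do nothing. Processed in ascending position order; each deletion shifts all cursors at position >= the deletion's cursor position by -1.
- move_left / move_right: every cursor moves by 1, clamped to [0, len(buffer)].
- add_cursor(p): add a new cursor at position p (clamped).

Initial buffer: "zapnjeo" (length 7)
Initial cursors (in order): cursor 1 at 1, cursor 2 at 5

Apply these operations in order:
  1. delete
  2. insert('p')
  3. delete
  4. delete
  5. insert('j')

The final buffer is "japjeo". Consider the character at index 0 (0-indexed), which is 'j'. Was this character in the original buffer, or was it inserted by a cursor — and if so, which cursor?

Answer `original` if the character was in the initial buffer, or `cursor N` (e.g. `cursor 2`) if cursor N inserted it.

After op 1 (delete): buffer="apneo" (len 5), cursors c1@0 c2@3, authorship .....
After op 2 (insert('p')): buffer="papnpeo" (len 7), cursors c1@1 c2@5, authorship 1...2..
After op 3 (delete): buffer="apneo" (len 5), cursors c1@0 c2@3, authorship .....
After op 4 (delete): buffer="apeo" (len 4), cursors c1@0 c2@2, authorship ....
After op 5 (insert('j')): buffer="japjeo" (len 6), cursors c1@1 c2@4, authorship 1..2..
Authorship (.=original, N=cursor N): 1 . . 2 . .
Index 0: author = 1

Answer: cursor 1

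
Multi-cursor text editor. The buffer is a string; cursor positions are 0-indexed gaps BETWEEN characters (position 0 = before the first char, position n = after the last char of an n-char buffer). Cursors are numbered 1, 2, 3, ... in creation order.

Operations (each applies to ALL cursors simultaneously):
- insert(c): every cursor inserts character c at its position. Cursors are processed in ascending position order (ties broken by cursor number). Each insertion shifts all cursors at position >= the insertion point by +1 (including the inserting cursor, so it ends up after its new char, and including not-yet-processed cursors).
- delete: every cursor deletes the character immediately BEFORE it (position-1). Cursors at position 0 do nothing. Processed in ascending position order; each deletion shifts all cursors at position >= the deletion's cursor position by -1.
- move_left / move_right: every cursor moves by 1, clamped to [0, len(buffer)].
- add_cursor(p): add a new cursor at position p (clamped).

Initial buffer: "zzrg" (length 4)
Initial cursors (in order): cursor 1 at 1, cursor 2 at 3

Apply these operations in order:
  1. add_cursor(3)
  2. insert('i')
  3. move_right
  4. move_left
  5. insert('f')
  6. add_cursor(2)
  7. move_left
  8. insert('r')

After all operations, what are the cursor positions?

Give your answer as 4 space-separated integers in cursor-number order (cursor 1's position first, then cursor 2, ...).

After op 1 (add_cursor(3)): buffer="zzrg" (len 4), cursors c1@1 c2@3 c3@3, authorship ....
After op 2 (insert('i')): buffer="zizriig" (len 7), cursors c1@2 c2@6 c3@6, authorship .1..23.
After op 3 (move_right): buffer="zizriig" (len 7), cursors c1@3 c2@7 c3@7, authorship .1..23.
After op 4 (move_left): buffer="zizriig" (len 7), cursors c1@2 c2@6 c3@6, authorship .1..23.
After op 5 (insert('f')): buffer="zifzriiffg" (len 10), cursors c1@3 c2@9 c3@9, authorship .11..2323.
After op 6 (add_cursor(2)): buffer="zifzriiffg" (len 10), cursors c4@2 c1@3 c2@9 c3@9, authorship .11..2323.
After op 7 (move_left): buffer="zifzriiffg" (len 10), cursors c4@1 c1@2 c2@8 c3@8, authorship .11..2323.
After op 8 (insert('r')): buffer="zrirfzriifrrfg" (len 14), cursors c4@2 c1@4 c2@12 c3@12, authorship .4111..232233.

Answer: 4 12 12 2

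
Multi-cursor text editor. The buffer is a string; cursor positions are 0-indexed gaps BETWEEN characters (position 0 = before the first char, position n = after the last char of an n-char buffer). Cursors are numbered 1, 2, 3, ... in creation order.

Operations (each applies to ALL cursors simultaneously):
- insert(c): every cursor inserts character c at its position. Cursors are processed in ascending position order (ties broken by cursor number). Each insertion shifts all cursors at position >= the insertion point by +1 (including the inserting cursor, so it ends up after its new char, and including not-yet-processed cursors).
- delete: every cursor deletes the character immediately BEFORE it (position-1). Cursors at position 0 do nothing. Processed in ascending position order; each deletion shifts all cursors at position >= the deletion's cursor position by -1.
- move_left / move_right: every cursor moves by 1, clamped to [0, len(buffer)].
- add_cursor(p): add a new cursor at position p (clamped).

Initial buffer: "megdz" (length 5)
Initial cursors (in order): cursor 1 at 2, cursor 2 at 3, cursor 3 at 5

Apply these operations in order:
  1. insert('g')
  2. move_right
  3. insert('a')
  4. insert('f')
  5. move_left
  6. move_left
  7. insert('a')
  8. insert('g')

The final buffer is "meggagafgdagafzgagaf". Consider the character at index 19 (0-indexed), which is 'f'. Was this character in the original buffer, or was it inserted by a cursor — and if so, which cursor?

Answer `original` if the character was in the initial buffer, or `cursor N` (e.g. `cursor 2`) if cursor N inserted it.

Answer: cursor 3

Derivation:
After op 1 (insert('g')): buffer="megggdzg" (len 8), cursors c1@3 c2@5 c3@8, authorship ..1.2..3
After op 2 (move_right): buffer="megggdzg" (len 8), cursors c1@4 c2@6 c3@8, authorship ..1.2..3
After op 3 (insert('a')): buffer="meggagdazga" (len 11), cursors c1@5 c2@8 c3@11, authorship ..1.12.2.33
After op 4 (insert('f')): buffer="meggafgdafzgaf" (len 14), cursors c1@6 c2@10 c3@14, authorship ..1.112.22.333
After op 5 (move_left): buffer="meggafgdafzgaf" (len 14), cursors c1@5 c2@9 c3@13, authorship ..1.112.22.333
After op 6 (move_left): buffer="meggafgdafzgaf" (len 14), cursors c1@4 c2@8 c3@12, authorship ..1.112.22.333
After op 7 (insert('a')): buffer="meggaafgdaafzgaaf" (len 17), cursors c1@5 c2@10 c3@15, authorship ..1.1112.222.3333
After op 8 (insert('g')): buffer="meggagafgdagafzgagaf" (len 20), cursors c1@6 c2@12 c3@18, authorship ..1.11112.2222.33333
Authorship (.=original, N=cursor N): . . 1 . 1 1 1 1 2 . 2 2 2 2 . 3 3 3 3 3
Index 19: author = 3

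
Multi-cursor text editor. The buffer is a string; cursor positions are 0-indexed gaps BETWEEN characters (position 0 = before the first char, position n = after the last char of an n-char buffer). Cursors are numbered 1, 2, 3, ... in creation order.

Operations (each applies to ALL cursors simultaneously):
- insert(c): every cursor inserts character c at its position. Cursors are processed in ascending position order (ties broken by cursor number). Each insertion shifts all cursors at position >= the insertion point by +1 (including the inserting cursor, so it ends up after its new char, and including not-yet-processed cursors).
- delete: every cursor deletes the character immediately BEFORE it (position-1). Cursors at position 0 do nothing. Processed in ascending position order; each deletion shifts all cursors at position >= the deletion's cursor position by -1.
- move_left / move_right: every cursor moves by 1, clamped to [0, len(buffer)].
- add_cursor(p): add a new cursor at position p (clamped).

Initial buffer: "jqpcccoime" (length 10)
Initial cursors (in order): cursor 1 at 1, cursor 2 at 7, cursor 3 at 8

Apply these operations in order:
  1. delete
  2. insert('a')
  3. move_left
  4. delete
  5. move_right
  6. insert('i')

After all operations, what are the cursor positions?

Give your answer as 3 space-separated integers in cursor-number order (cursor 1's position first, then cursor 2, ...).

After op 1 (delete): buffer="qpcccme" (len 7), cursors c1@0 c2@5 c3@5, authorship .......
After op 2 (insert('a')): buffer="aqpcccaame" (len 10), cursors c1@1 c2@8 c3@8, authorship 1.....23..
After op 3 (move_left): buffer="aqpcccaame" (len 10), cursors c1@0 c2@7 c3@7, authorship 1.....23..
After op 4 (delete): buffer="aqpccame" (len 8), cursors c1@0 c2@5 c3@5, authorship 1....3..
After op 5 (move_right): buffer="aqpccame" (len 8), cursors c1@1 c2@6 c3@6, authorship 1....3..
After op 6 (insert('i')): buffer="aiqpccaiime" (len 11), cursors c1@2 c2@9 c3@9, authorship 11....323..

Answer: 2 9 9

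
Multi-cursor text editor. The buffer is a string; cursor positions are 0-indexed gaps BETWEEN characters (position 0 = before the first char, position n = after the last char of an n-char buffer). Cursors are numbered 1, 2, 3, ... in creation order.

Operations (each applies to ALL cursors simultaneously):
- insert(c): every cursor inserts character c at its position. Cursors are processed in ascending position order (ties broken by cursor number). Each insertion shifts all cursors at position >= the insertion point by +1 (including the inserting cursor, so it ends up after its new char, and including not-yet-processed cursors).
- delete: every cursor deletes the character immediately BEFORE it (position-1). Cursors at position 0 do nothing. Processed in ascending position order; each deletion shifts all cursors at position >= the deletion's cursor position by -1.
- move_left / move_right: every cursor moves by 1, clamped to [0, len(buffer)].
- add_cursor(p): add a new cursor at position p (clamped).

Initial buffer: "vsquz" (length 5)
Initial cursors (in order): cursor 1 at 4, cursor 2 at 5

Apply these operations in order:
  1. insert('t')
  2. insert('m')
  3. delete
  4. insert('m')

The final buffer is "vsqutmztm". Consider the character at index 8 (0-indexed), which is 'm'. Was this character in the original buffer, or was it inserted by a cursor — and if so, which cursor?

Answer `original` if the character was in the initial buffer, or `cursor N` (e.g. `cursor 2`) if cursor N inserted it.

After op 1 (insert('t')): buffer="vsqutzt" (len 7), cursors c1@5 c2@7, authorship ....1.2
After op 2 (insert('m')): buffer="vsqutmztm" (len 9), cursors c1@6 c2@9, authorship ....11.22
After op 3 (delete): buffer="vsqutzt" (len 7), cursors c1@5 c2@7, authorship ....1.2
After op 4 (insert('m')): buffer="vsqutmztm" (len 9), cursors c1@6 c2@9, authorship ....11.22
Authorship (.=original, N=cursor N): . . . . 1 1 . 2 2
Index 8: author = 2

Answer: cursor 2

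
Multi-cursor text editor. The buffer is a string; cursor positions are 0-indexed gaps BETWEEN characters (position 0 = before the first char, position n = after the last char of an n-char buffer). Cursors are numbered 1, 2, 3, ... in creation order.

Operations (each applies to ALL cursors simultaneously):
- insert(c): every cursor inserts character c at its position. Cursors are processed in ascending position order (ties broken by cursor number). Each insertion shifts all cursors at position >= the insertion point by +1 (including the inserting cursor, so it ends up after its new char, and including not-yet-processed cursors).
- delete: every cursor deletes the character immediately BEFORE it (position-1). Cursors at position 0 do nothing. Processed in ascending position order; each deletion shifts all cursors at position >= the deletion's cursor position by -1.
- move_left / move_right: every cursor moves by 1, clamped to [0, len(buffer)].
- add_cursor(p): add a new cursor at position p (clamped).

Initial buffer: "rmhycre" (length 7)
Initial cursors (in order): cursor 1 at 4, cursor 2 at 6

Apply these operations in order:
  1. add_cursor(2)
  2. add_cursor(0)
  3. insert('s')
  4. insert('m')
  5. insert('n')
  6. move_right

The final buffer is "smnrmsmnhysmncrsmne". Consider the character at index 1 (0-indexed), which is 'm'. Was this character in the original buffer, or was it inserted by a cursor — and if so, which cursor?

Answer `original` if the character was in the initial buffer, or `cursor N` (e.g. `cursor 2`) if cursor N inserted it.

Answer: cursor 4

Derivation:
After op 1 (add_cursor(2)): buffer="rmhycre" (len 7), cursors c3@2 c1@4 c2@6, authorship .......
After op 2 (add_cursor(0)): buffer="rmhycre" (len 7), cursors c4@0 c3@2 c1@4 c2@6, authorship .......
After op 3 (insert('s')): buffer="srmshyscrse" (len 11), cursors c4@1 c3@4 c1@7 c2@10, authorship 4..3..1..2.
After op 4 (insert('m')): buffer="smrmsmhysmcrsme" (len 15), cursors c4@2 c3@6 c1@10 c2@14, authorship 44..33..11..22.
After op 5 (insert('n')): buffer="smnrmsmnhysmncrsmne" (len 19), cursors c4@3 c3@8 c1@13 c2@18, authorship 444..333..111..222.
After op 6 (move_right): buffer="smnrmsmnhysmncrsmne" (len 19), cursors c4@4 c3@9 c1@14 c2@19, authorship 444..333..111..222.
Authorship (.=original, N=cursor N): 4 4 4 . . 3 3 3 . . 1 1 1 . . 2 2 2 .
Index 1: author = 4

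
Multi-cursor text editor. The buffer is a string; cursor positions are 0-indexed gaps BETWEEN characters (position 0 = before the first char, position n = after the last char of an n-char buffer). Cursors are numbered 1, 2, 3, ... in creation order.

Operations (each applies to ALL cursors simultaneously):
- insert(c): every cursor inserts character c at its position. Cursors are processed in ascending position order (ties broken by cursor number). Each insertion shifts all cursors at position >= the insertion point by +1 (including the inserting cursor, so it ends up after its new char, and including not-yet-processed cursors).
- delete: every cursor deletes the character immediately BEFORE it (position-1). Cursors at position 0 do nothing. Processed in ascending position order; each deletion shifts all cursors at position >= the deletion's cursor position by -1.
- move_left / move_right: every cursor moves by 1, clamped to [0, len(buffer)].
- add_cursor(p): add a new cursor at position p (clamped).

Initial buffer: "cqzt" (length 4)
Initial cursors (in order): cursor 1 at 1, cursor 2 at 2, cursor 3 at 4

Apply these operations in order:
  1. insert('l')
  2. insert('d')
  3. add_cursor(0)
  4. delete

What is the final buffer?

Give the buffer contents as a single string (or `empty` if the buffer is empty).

Answer: clqlztl

Derivation:
After op 1 (insert('l')): buffer="clqlztl" (len 7), cursors c1@2 c2@4 c3@7, authorship .1.2..3
After op 2 (insert('d')): buffer="cldqldztld" (len 10), cursors c1@3 c2@6 c3@10, authorship .11.22..33
After op 3 (add_cursor(0)): buffer="cldqldztld" (len 10), cursors c4@0 c1@3 c2@6 c3@10, authorship .11.22..33
After op 4 (delete): buffer="clqlztl" (len 7), cursors c4@0 c1@2 c2@4 c3@7, authorship .1.2..3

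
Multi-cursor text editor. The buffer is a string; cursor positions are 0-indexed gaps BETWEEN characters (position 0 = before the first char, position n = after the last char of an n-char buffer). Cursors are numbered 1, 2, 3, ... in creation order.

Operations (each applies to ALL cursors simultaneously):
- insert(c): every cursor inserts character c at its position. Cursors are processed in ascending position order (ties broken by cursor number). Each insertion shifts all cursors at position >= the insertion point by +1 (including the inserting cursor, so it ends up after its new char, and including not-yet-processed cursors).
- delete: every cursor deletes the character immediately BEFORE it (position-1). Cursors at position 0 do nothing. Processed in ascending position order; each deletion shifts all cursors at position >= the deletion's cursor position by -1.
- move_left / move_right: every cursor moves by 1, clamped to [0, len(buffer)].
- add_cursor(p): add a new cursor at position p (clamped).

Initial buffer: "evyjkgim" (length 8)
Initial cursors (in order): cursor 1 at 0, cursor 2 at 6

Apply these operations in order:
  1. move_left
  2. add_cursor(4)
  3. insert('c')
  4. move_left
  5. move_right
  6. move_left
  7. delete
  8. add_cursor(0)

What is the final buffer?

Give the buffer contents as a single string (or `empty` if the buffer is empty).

Answer: cevyccgim

Derivation:
After op 1 (move_left): buffer="evyjkgim" (len 8), cursors c1@0 c2@5, authorship ........
After op 2 (add_cursor(4)): buffer="evyjkgim" (len 8), cursors c1@0 c3@4 c2@5, authorship ........
After op 3 (insert('c')): buffer="cevyjckcgim" (len 11), cursors c1@1 c3@6 c2@8, authorship 1....3.2...
After op 4 (move_left): buffer="cevyjckcgim" (len 11), cursors c1@0 c3@5 c2@7, authorship 1....3.2...
After op 5 (move_right): buffer="cevyjckcgim" (len 11), cursors c1@1 c3@6 c2@8, authorship 1....3.2...
After op 6 (move_left): buffer="cevyjckcgim" (len 11), cursors c1@0 c3@5 c2@7, authorship 1....3.2...
After op 7 (delete): buffer="cevyccgim" (len 9), cursors c1@0 c3@4 c2@5, authorship 1...32...
After op 8 (add_cursor(0)): buffer="cevyccgim" (len 9), cursors c1@0 c4@0 c3@4 c2@5, authorship 1...32...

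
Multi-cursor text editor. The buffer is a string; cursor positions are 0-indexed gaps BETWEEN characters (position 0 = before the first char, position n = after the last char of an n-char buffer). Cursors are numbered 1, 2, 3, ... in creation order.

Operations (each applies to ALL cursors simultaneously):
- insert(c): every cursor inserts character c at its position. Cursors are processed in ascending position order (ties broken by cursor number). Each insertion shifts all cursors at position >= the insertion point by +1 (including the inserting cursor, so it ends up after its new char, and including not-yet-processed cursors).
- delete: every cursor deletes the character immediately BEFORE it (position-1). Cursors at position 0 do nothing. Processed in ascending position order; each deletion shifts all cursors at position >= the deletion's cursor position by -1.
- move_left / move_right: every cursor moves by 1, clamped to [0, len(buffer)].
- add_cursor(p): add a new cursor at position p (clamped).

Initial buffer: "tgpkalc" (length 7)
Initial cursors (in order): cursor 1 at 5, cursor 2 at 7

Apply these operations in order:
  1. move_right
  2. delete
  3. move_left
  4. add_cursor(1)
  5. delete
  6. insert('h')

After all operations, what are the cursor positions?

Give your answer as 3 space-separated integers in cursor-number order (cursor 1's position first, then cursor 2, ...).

After op 1 (move_right): buffer="tgpkalc" (len 7), cursors c1@6 c2@7, authorship .......
After op 2 (delete): buffer="tgpka" (len 5), cursors c1@5 c2@5, authorship .....
After op 3 (move_left): buffer="tgpka" (len 5), cursors c1@4 c2@4, authorship .....
After op 4 (add_cursor(1)): buffer="tgpka" (len 5), cursors c3@1 c1@4 c2@4, authorship .....
After op 5 (delete): buffer="ga" (len 2), cursors c3@0 c1@1 c2@1, authorship ..
After op 6 (insert('h')): buffer="hghha" (len 5), cursors c3@1 c1@4 c2@4, authorship 3.12.

Answer: 4 4 1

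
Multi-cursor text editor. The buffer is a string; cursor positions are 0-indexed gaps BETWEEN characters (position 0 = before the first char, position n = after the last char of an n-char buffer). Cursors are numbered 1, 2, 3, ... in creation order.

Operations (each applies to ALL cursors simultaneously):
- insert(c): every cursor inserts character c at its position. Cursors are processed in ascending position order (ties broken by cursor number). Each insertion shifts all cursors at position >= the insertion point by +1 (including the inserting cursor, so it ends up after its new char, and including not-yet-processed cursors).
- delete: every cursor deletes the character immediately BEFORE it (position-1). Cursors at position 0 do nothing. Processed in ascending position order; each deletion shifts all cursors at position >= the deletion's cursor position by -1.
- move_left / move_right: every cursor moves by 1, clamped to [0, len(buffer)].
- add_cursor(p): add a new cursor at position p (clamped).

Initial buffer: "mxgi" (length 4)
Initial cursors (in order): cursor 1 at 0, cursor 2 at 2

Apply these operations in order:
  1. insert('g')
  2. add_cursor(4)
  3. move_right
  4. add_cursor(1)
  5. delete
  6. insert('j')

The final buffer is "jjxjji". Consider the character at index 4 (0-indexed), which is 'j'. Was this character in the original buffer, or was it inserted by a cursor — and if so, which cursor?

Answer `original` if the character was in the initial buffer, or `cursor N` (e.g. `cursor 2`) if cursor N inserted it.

Answer: cursor 3

Derivation:
After op 1 (insert('g')): buffer="gmxggi" (len 6), cursors c1@1 c2@4, authorship 1..2..
After op 2 (add_cursor(4)): buffer="gmxggi" (len 6), cursors c1@1 c2@4 c3@4, authorship 1..2..
After op 3 (move_right): buffer="gmxggi" (len 6), cursors c1@2 c2@5 c3@5, authorship 1..2..
After op 4 (add_cursor(1)): buffer="gmxggi" (len 6), cursors c4@1 c1@2 c2@5 c3@5, authorship 1..2..
After op 5 (delete): buffer="xi" (len 2), cursors c1@0 c4@0 c2@1 c3@1, authorship ..
After op 6 (insert('j')): buffer="jjxjji" (len 6), cursors c1@2 c4@2 c2@5 c3@5, authorship 14.23.
Authorship (.=original, N=cursor N): 1 4 . 2 3 .
Index 4: author = 3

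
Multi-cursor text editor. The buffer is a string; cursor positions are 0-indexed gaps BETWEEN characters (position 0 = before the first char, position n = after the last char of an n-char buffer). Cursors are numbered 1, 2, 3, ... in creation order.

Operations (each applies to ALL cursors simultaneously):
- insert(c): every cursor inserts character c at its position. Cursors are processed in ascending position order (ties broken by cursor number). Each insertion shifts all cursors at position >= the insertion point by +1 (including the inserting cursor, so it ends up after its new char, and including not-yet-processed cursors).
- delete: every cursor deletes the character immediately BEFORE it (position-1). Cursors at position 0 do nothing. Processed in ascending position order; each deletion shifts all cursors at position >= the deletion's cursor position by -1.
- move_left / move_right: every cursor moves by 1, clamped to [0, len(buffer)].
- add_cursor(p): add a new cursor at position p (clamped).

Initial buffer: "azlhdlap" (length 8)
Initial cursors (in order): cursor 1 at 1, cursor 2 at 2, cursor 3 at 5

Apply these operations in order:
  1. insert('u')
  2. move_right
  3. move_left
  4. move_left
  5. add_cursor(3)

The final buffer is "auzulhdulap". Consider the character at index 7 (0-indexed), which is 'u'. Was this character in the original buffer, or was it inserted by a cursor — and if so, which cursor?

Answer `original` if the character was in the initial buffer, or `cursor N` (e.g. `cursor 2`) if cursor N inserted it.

Answer: cursor 3

Derivation:
After op 1 (insert('u')): buffer="auzulhdulap" (len 11), cursors c1@2 c2@4 c3@8, authorship .1.2...3...
After op 2 (move_right): buffer="auzulhdulap" (len 11), cursors c1@3 c2@5 c3@9, authorship .1.2...3...
After op 3 (move_left): buffer="auzulhdulap" (len 11), cursors c1@2 c2@4 c3@8, authorship .1.2...3...
After op 4 (move_left): buffer="auzulhdulap" (len 11), cursors c1@1 c2@3 c3@7, authorship .1.2...3...
After op 5 (add_cursor(3)): buffer="auzulhdulap" (len 11), cursors c1@1 c2@3 c4@3 c3@7, authorship .1.2...3...
Authorship (.=original, N=cursor N): . 1 . 2 . . . 3 . . .
Index 7: author = 3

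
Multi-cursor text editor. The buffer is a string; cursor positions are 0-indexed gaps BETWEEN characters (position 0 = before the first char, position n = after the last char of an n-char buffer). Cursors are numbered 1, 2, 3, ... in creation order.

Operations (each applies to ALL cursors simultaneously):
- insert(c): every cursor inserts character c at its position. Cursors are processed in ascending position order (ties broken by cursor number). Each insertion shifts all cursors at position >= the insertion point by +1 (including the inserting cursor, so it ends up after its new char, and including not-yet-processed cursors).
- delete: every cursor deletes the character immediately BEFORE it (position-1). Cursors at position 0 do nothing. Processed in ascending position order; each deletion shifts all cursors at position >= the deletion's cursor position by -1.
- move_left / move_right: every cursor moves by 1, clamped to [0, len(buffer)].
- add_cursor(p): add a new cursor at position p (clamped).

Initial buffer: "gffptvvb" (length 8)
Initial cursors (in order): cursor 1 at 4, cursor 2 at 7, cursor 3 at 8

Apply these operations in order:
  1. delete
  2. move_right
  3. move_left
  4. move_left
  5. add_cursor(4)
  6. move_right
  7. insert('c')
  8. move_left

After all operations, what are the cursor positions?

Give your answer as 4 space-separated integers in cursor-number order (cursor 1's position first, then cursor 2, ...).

After op 1 (delete): buffer="gfftv" (len 5), cursors c1@3 c2@5 c3@5, authorship .....
After op 2 (move_right): buffer="gfftv" (len 5), cursors c1@4 c2@5 c3@5, authorship .....
After op 3 (move_left): buffer="gfftv" (len 5), cursors c1@3 c2@4 c3@4, authorship .....
After op 4 (move_left): buffer="gfftv" (len 5), cursors c1@2 c2@3 c3@3, authorship .....
After op 5 (add_cursor(4)): buffer="gfftv" (len 5), cursors c1@2 c2@3 c3@3 c4@4, authorship .....
After op 6 (move_right): buffer="gfftv" (len 5), cursors c1@3 c2@4 c3@4 c4@5, authorship .....
After op 7 (insert('c')): buffer="gffctccvc" (len 9), cursors c1@4 c2@7 c3@7 c4@9, authorship ...1.23.4
After op 8 (move_left): buffer="gffctccvc" (len 9), cursors c1@3 c2@6 c3@6 c4@8, authorship ...1.23.4

Answer: 3 6 6 8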